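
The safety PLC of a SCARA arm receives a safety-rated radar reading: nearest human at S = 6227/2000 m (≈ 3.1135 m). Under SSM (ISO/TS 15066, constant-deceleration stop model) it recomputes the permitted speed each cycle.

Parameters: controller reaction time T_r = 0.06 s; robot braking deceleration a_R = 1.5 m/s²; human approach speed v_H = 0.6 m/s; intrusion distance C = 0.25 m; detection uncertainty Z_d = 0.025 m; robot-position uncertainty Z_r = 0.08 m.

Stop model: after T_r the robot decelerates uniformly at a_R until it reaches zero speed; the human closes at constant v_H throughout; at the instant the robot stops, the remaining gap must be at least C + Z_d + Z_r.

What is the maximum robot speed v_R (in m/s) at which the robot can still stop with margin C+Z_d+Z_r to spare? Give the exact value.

v_R_max = 9/4 m/s = 2.2500 m/s

quadratic (1/3)·v² + (23/50)·v + (-1089/400) = 0
  disc = (23/50)² − 4·(1/3)·(-1089/400) = 2401/625 ; √disc = 49/25
  v_R = (−(23/50) + 49/25) / (2·(1/3)) = 9/4 m/s
check:
stop time T_s = (9/4)/(3/2) = 1.5000 s
robot covers v_R·T_r = 2.2500·0.0600 = 0.1350 m before braking
braking distance = 2.2500²/(2·1.5000) = 1.6875 m
person approaches 0.6000·(0.0600+1.5000) = 0.9360 m
residual clearance needed = 0.2500+0.0250+0.0800 = 0.3550 m
sum ≈ 0.1350+1.6875+0.9360+0.3550 ≈ 3.1135 m = S ✓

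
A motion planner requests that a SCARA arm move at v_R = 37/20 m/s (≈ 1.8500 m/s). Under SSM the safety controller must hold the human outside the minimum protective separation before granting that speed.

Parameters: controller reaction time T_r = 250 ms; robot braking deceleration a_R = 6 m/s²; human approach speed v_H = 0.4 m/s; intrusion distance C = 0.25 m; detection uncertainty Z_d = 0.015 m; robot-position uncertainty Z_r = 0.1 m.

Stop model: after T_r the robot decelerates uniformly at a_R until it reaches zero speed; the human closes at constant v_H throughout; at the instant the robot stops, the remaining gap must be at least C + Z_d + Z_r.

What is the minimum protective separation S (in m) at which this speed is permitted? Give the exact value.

braking lasts T_s = (37/20)/6 = 0.3083 s
reaction-phase robot travel = 1.8500·0.2500 = 0.4625 m
braking distance = 1.8500²/(2·6.0000) = 0.2852 m
human closes 0.4000·0.5583 = 0.2233 m
C+Z_d+Z_r = 0.2500+0.0150+0.1000 = 0.3650 m
S_min ≈ 0.4625+0.2852+0.2233+0.3650  ⇒  S_min = 6413/4800 m

S_min = 6413/4800 m = 1.3360 m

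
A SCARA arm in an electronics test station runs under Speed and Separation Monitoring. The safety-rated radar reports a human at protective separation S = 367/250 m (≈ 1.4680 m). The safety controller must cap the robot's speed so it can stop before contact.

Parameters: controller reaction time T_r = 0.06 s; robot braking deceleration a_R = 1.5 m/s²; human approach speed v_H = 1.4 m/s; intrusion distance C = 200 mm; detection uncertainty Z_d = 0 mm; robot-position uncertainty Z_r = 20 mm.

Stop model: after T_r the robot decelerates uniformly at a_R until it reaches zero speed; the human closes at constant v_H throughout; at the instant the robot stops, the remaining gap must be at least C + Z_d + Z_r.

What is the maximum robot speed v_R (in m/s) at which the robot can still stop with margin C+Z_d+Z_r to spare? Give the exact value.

quadratic (1/3)·v² + (149/150)·v + (-291/250) = 0
  disc = (149/150)² − 4·(1/3)·(-291/250) = 57121/22500 ; √disc = 239/150
  v_R = (−(149/150) + 239/150) / (2·(1/3)) = 9/10 m/s
check:
braking lasts T_s = (9/10)/(3/2) = 0.6000 s
reaction-phase robot travel = 0.9000·0.0600 = 0.0540 m
robot covers 0.9000·0.6000 − ½·1.5000·0.6000² = 0.2700 m while stopping
human over T_r+T_s: 1.4000·(0.0600+0.6000) = 0.9240 m
margins: 0.2000+0.0000+0.0200 = 0.2200 m
sum ≈ 0.0540+0.2700+0.9240+0.2200 ≈ 1.4680 m = S ✓

v_R_max = 9/10 m/s = 0.9000 m/s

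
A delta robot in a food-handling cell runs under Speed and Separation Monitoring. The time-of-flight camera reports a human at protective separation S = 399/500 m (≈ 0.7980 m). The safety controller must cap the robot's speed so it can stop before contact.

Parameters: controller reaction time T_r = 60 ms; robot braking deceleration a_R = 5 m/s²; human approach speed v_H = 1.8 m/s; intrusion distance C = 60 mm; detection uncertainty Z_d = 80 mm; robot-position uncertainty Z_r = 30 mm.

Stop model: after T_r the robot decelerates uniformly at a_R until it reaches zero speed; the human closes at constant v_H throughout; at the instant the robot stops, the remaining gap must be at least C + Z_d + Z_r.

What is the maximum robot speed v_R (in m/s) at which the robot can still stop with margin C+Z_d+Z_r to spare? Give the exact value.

v_R_max = 1 m/s = 1.0000 m/s

at the boundary: (1/10)·v² + (21/50)·v + (-13/25) = 0
  disc = (21/50)² − 4·(1/10)·(-13/25) = 961/2500 ; √disc = 31/50
  v_R = (−(21/50) + 31/50) / (2·(1/10)) = 1 m/s
check:
stop time T_s = 1/5 = 0.2000 s
robot covers v_R·T_r = 1.0000·0.0600 = 0.0600 m before braking
robot under decel: 1.0000²/(2·5.0000) = 0.1000 m
human over T_r+T_s: 1.8000·(0.0600+0.2000) = 0.4680 m
margins: 0.0600+0.0800+0.0300 = 0.1700 m
sum ≈ 0.0600+0.1000+0.4680+0.1700 ≈ 0.7980 m = S ✓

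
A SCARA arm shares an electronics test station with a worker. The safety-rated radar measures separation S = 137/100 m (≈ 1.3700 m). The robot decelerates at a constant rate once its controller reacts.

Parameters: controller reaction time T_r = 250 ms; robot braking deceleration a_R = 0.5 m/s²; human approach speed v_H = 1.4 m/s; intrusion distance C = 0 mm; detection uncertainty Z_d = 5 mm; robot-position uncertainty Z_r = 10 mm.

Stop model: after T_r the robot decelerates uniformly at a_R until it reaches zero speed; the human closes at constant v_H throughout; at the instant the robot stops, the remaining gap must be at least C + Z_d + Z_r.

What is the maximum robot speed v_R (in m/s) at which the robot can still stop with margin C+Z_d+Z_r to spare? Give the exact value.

collect terms ⇒ (1)·v_R² + (61/20)·v_R + (-201/200) = 0
  disc = (61/20)² − 4·(1)·(-201/200) = 5329/400 ; √disc = 73/20
  v_R = (−(61/20) + 73/20) / (2·(1)) = 3/10 m/s
check:
stop time T_s = (3/10)/(1/2) = 0.6000 s
reaction-phase robot travel = 0.3000·0.2500 = 0.0750 m
robot under decel: 0.3000²/(2·0.5000) = 0.0900 m
human over T_r+T_s: 1.4000·(0.2500+0.6000) = 1.1900 m
C+Z_d+Z_r = 0.0000+0.0050+0.0100 = 0.0150 m
sum ≈ 0.0750+0.0900+1.1900+0.0150 ≈ 1.3700 m = S ✓

v_R_max = 3/10 m/s = 0.3000 m/s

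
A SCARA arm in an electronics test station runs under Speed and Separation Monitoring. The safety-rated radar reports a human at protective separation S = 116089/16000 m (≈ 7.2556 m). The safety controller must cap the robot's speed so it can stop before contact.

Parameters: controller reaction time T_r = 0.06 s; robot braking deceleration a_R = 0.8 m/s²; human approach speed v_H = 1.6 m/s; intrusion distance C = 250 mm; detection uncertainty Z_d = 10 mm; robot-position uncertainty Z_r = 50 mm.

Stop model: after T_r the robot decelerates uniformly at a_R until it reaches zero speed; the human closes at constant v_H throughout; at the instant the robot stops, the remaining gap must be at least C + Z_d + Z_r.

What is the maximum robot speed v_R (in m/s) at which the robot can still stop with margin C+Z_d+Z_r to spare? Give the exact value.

at the boundary: (5/8)·v² + (103/50)·v + (-109593/16000) = 0
  disc = (103/50)² − 4·(5/8)·(-109593/16000) = 3418801/160000 ; √disc = 1849/400
  v_R = (−(103/50) + 1849/400) / (2·(5/8)) = 41/20 m/s
check:
stop time T_s = (41/20)/(4/5) = 2.5625 s
reaction-phase robot travel = 2.0500·0.0600 = 0.1230 m
robot covers 2.0500·2.5625 − ½·0.8000·2.5625² = 2.6266 m while stopping
human over T_r+T_s: 1.6000·(0.0600+2.5625) = 4.1960 m
residual clearance needed = 0.2500+0.0100+0.0500 = 0.3100 m
sum ≈ 0.1230+2.6266+4.1960+0.3100 ≈ 7.2556 m = S ✓

v_R_max = 41/20 m/s = 2.0500 m/s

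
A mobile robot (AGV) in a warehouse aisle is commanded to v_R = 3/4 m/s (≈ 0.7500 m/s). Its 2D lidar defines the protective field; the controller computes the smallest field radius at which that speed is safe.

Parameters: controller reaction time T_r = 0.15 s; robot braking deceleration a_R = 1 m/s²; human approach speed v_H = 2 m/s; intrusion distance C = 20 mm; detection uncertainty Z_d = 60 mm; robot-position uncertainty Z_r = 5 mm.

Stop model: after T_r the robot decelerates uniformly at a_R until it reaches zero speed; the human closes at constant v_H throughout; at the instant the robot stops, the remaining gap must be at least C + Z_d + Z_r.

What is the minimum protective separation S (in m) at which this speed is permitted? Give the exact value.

braking lasts T_s = (3/4)/1 = 0.7500 s
robot covers v_R·T_r = 0.7500·0.1500 = 0.1125 m before braking
braking distance = 0.7500²/(2·1.0000) = 0.2812 m
person approaches 2.0000·(0.1500+0.7500) = 1.8000 m
margins: 0.0200+0.0600+0.0050 = 0.0850 m
S_min ≈ 0.1125+0.2812+1.8000+0.0850  ⇒  S_min = 1823/800 m

S_min = 1823/800 m = 2.2788 m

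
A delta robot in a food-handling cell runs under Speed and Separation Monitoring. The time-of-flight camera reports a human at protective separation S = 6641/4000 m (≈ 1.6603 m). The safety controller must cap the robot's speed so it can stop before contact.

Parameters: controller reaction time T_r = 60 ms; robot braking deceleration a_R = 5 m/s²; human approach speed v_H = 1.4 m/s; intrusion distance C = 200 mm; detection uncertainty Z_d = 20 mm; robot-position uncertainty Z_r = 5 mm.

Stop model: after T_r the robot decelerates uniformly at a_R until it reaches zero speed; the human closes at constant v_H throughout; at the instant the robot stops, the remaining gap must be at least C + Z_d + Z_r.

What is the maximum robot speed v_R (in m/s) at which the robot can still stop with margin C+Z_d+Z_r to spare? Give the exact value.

collect terms ⇒ (1/10)·v_R² + (17/50)·v_R + (-1081/800) = 0
  disc = (17/50)² − 4·(1/10)·(-1081/800) = 6561/10000 ; √disc = 81/100
  v_R = (−(17/50) + 81/100) / (2·(1/10)) = 47/20 m/s
check:
T_s = v_R/a_R = (47/20)/5 = 0.4700 s
robot in T_r: 2.3500·0.0600 = 0.1410 m
robot under decel: 2.3500²/(2·5.0000) = 0.5523 m
person approaches 1.4000·(0.0600+0.4700) = 0.7420 m
residual clearance needed = 0.2000+0.0200+0.0050 = 0.2250 m
sum ≈ 0.1410+0.5523+0.7420+0.2250 ≈ 1.6603 m = S ✓

v_R_max = 47/20 m/s = 2.3500 m/s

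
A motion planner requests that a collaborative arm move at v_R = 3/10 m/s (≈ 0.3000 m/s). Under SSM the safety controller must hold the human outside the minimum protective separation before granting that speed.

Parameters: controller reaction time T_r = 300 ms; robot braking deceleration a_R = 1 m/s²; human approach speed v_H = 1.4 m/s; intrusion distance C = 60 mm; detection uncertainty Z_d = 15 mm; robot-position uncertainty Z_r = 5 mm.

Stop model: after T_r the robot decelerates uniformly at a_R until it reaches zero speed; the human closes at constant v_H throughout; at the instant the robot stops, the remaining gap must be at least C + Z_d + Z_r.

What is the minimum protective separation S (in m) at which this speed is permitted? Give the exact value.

S_min = 211/200 m = 1.0550 m

stop time T_s = (3/10)/1 = 0.3000 s
reaction-phase robot travel = 0.3000·0.3000 = 0.0900 m
braking distance = 0.3000²/(2·1.0000) = 0.0450 m
person approaches 1.4000·(0.3000+0.3000) = 0.8400 m
C+Z_d+Z_r = 0.0600+0.0150+0.0050 = 0.0800 m
S_min ≈ 0.0900+0.0450+0.8400+0.0800  ⇒  S_min = 211/200 m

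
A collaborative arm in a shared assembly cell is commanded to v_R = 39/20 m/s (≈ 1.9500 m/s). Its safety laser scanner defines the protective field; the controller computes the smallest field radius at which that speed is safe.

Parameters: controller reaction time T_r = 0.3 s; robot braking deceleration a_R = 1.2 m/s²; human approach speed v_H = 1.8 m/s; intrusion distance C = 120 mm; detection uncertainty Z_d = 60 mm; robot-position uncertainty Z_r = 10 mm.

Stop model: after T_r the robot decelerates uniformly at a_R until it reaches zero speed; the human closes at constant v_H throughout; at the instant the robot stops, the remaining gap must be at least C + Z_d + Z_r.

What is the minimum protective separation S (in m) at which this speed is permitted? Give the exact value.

S_min = 9319/1600 m = 5.8244 m

braking lasts T_s = (39/20)/(6/5) = 1.6250 s
robot in T_r: 1.9500·0.3000 = 0.5850 m
robot under decel: 1.9500²/(2·1.2000) = 1.5844 m
person approaches 1.8000·(0.3000+1.6250) = 3.4650 m
margins: 0.1200+0.0600+0.0100 = 0.1900 m
S_min ≈ 0.5850+1.5844+3.4650+0.1900  ⇒  S_min = 9319/1600 m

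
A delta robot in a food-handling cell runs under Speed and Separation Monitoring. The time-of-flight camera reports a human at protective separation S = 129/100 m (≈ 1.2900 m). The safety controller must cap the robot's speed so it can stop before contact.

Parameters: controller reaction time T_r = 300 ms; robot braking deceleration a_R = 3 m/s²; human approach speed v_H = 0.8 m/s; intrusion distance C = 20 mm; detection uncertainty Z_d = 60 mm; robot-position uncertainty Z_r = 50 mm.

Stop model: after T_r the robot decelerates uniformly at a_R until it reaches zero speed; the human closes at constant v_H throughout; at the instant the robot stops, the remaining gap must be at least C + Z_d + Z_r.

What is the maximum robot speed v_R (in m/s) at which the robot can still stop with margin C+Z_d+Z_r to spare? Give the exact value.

v_R_max = 6/5 m/s = 1.2000 m/s

quadratic (1/6)·v² + (17/30)·v + (-23/25) = 0
  disc = (17/30)² − 4·(1/6)·(-23/25) = 841/900 ; √disc = 29/30
  v_R = (−(17/30) + 29/30) / (2·(1/6)) = 6/5 m/s
check:
braking lasts T_s = (6/5)/3 = 0.4000 s
reaction-phase robot travel = 1.2000·0.3000 = 0.3600 m
braking distance = 1.2000²/(2·3.0000) = 0.2400 m
person approaches 0.8000·(0.3000+0.4000) = 0.5600 m
C+Z_d+Z_r = 0.0200+0.0600+0.0500 = 0.1300 m
sum ≈ 0.3600+0.2400+0.5600+0.1300 ≈ 1.2900 m = S ✓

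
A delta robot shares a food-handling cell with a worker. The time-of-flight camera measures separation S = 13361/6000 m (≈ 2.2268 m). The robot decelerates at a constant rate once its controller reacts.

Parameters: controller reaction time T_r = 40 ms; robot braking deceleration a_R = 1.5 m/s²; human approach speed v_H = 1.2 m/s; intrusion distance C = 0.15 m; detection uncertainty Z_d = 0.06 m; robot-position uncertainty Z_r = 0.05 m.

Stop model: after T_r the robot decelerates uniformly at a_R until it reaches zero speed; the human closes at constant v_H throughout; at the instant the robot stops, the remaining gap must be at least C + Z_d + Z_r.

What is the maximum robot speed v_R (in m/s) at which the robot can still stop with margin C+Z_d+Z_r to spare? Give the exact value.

v_R_max = 29/20 m/s = 1.4500 m/s

quadratic (1/3)·v² + (21/25)·v + (-11513/6000) = 0
  disc = (21/25)² − 4·(1/3)·(-11513/6000) = 73441/22500 ; √disc = 271/150
  v_R = (−(21/25) + 271/150) / (2·(1/3)) = 29/20 m/s
check:
braking lasts T_s = (29/20)/(3/2) = 0.9667 s
reaction-phase robot travel = 1.4500·0.0400 = 0.0580 m
robot under decel: 1.4500²/(2·1.5000) = 0.7008 m
person approaches 1.2000·(0.0400+0.9667) = 1.2080 m
residual clearance needed = 0.1500+0.0600+0.0500 = 0.2600 m
sum ≈ 0.0580+0.7008+1.2080+0.2600 ≈ 2.2268 m = S ✓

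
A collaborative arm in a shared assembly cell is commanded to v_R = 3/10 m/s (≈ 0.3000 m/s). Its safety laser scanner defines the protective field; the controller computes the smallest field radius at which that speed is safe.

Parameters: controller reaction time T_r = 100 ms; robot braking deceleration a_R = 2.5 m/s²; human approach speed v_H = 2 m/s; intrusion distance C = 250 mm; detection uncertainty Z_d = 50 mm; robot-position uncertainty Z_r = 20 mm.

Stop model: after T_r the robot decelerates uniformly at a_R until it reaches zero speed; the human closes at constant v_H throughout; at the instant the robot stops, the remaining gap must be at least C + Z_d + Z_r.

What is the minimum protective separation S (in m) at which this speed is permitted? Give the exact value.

S_min = 101/125 m = 0.8080 m

braking lasts T_s = (3/10)/(5/2) = 0.1200 s
robot covers v_R·T_r = 0.3000·0.1000 = 0.0300 m before braking
braking distance = 0.3000²/(2·2.5000) = 0.0180 m
human closes 2.0000·0.2200 = 0.4400 m
C+Z_d+Z_r = 0.2500+0.0500+0.0200 = 0.3200 m
S_min ≈ 0.0300+0.0180+0.4400+0.3200  ⇒  S_min = 101/125 m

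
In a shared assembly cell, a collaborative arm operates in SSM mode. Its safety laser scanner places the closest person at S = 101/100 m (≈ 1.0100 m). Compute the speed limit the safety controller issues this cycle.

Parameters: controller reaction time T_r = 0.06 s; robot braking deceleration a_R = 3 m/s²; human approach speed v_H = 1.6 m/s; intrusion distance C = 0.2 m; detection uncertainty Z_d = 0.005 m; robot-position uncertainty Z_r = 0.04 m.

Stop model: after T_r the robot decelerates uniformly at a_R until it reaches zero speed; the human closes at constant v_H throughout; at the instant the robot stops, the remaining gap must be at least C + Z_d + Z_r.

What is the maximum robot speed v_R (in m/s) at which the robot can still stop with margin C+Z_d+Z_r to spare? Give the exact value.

at the boundary: (1/6)·v² + (89/150)·v + (-669/1000) = 0
  disc = (89/150)² − 4·(1/6)·(-669/1000) = 4489/5625 ; √disc = 67/75
  v_R = (−(89/150) + 67/75) / (2·(1/6)) = 9/10 m/s
check:
stop time T_s = (9/10)/3 = 0.3000 s
reaction-phase robot travel = 0.9000·0.0600 = 0.0540 m
braking distance = 0.9000²/(2·3.0000) = 0.1350 m
human over T_r+T_s: 1.6000·(0.0600+0.3000) = 0.5760 m
margins: 0.2000+0.0050+0.0400 = 0.2450 m
sum ≈ 0.0540+0.1350+0.5760+0.2450 ≈ 1.0100 m = S ✓

v_R_max = 9/10 m/s = 0.9000 m/s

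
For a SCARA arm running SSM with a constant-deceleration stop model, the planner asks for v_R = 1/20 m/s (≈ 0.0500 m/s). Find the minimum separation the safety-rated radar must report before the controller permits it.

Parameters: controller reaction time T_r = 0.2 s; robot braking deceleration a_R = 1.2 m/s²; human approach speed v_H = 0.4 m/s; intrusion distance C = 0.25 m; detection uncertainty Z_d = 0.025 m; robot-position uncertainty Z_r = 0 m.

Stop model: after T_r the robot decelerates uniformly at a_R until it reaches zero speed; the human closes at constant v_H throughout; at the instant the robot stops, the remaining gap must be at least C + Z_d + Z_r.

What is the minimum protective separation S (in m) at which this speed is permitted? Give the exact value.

S_min = 1837/4800 m = 0.3827 m

stop time T_s = (1/20)/(6/5) = 0.0417 s
robot in T_r: 0.0500·0.2000 = 0.0100 m
robot under decel: 0.0500²/(2·1.2000) = 0.0010 m
person approaches 0.4000·(0.2000+0.0417) = 0.0967 m
margins: 0.2500+0.0250+0.0000 = 0.2750 m
S_min ≈ 0.0100+0.0010+0.0967+0.2750  ⇒  S_min = 1837/4800 m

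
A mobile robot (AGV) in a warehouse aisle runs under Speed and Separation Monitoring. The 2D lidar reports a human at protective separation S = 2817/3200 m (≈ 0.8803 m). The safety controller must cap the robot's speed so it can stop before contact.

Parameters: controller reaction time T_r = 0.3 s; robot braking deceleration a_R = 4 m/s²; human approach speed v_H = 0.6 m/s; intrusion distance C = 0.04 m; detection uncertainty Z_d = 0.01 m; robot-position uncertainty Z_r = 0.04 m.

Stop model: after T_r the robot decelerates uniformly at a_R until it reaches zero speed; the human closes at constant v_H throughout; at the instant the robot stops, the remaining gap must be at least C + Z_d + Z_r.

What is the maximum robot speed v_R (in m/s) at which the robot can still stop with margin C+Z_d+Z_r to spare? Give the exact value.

v_R_max = 21/20 m/s = 1.0500 m/s

collect terms ⇒ (1/8)·v_R² + (9/20)·v_R + (-1953/3200) = 0
  disc = (9/20)² − 4·(1/8)·(-1953/3200) = 3249/6400 ; √disc = 57/80
  v_R = (−(9/20) + 57/80) / (2·(1/8)) = 21/20 m/s
check:
T_s = v_R/a_R = (21/20)/4 = 0.2625 s
robot covers v_R·T_r = 1.0500·0.3000 = 0.3150 m before braking
robot covers 1.0500·0.2625 − ½·4.0000·0.2625² = 0.1378 m while stopping
human closes 0.6000·0.5625 = 0.3375 m
C+Z_d+Z_r = 0.0400+0.0100+0.0400 = 0.0900 m
sum ≈ 0.3150+0.1378+0.3375+0.0900 ≈ 0.8803 m = S ✓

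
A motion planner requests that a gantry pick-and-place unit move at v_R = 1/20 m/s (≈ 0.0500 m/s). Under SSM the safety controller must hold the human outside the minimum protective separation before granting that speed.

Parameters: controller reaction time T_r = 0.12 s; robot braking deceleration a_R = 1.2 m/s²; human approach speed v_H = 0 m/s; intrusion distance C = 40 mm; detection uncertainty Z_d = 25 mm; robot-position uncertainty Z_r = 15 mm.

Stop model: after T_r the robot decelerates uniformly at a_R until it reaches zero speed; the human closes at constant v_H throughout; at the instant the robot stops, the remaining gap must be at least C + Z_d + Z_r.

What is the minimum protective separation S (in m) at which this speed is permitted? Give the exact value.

stop time T_s = (1/20)/(6/5) = 0.0417 s
robot covers v_R·T_r = 0.0500·0.1200 = 0.0060 m before braking
braking distance = 0.0500²/(2·1.2000) = 0.0010 m
person approaches 0.0000·(0.1200+0.0417) = 0.0000 m
residual clearance needed = 0.0400+0.0250+0.0150 = 0.0800 m
S_min ≈ 0.0060+0.0010+0.0000+0.0800  ⇒  S_min = 2089/24000 m

S_min = 2089/24000 m = 0.0870 m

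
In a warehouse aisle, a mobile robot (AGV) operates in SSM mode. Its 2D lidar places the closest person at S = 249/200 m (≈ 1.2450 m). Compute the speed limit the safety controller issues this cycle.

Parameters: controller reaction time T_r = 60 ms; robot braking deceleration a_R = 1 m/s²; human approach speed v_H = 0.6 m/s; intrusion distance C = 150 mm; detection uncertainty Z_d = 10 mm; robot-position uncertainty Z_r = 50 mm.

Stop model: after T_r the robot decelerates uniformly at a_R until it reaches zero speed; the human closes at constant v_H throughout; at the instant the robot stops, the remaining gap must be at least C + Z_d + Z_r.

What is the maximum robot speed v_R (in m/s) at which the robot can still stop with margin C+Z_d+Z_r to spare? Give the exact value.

v_R_max = 9/10 m/s = 0.9000 m/s

quadratic (1/2)·v² + (33/50)·v + (-999/1000) = 0
  disc = (33/50)² − 4·(1/2)·(-999/1000) = 1521/625 ; √disc = 39/25
  v_R = (−(33/50) + 39/25) / (2·(1/2)) = 9/10 m/s
check:
braking lasts T_s = (9/10)/1 = 0.9000 s
robot covers v_R·T_r = 0.9000·0.0600 = 0.0540 m before braking
robot covers 0.9000·0.9000 − ½·1.0000·0.9000² = 0.4050 m while stopping
human closes 0.6000·0.9600 = 0.5760 m
margins: 0.1500+0.0100+0.0500 = 0.2100 m
sum ≈ 0.0540+0.4050+0.5760+0.2100 ≈ 1.2450 m = S ✓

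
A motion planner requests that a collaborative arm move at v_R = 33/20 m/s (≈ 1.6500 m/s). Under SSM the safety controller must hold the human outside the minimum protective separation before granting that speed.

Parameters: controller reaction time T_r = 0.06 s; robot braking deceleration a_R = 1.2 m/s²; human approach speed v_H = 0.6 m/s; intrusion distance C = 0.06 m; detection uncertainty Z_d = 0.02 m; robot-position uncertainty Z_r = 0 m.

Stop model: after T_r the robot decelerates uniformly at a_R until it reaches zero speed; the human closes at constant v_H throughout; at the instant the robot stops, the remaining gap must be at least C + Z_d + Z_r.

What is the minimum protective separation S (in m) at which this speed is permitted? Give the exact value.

braking lasts T_s = (33/20)/(6/5) = 1.3750 s
robot in T_r: 1.6500·0.0600 = 0.0990 m
braking distance = 1.6500²/(2·1.2000) = 1.1344 m
person approaches 0.6000·(0.0600+1.3750) = 0.8610 m
margins: 0.0600+0.0200+0.0000 = 0.0800 m
S_min ≈ 0.0990+1.1344+0.8610+0.0800  ⇒  S_min = 3479/1600 m

S_min = 3479/1600 m = 2.1744 m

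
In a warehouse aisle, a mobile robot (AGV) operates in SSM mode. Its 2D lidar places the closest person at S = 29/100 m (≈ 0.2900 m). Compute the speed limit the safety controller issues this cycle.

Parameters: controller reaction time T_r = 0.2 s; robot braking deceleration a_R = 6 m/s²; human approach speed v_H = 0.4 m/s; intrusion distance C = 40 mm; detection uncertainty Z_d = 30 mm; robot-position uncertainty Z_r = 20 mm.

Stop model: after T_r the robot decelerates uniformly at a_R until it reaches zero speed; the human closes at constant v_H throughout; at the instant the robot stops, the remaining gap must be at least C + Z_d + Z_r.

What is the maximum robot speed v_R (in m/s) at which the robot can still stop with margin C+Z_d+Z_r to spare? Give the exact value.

collect terms ⇒ (1/12)·v_R² + (4/15)·v_R + (-3/25) = 0
  disc = (4/15)² − 4·(1/12)·(-3/25) = 1/9 ; √disc = 1/3
  v_R = (−(4/15) + 1/3) / (2·(1/12)) = 2/5 m/s
check:
T_s = v_R/a_R = (2/5)/6 = 0.0667 s
robot covers v_R·T_r = 0.4000·0.2000 = 0.0800 m before braking
robot covers 0.4000·0.0667 − ½·6.0000·0.0667² = 0.0133 m while stopping
person approaches 0.4000·(0.2000+0.0667) = 0.1067 m
residual clearance needed = 0.0400+0.0300+0.0200 = 0.0900 m
sum ≈ 0.0800+0.0133+0.1067+0.0900 ≈ 0.2900 m = S ✓

v_R_max = 2/5 m/s = 0.4000 m/s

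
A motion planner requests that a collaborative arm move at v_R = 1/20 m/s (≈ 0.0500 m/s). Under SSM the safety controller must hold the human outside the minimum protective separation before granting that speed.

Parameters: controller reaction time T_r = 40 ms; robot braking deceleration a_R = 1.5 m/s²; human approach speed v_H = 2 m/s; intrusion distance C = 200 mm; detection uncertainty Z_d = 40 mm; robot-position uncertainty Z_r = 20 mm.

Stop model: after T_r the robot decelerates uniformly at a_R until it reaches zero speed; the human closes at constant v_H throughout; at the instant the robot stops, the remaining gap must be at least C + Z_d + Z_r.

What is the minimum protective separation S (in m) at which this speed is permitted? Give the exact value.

T_s = v_R/a_R = (1/20)/(3/2) = 0.0333 s
robot in T_r: 0.0500·0.0400 = 0.0020 m
robot under decel: 0.0500²/(2·1.5000) = 0.0008 m
human over T_r+T_s: 2.0000·(0.0400+0.0333) = 0.1467 m
residual clearance needed = 0.2000+0.0400+0.0200 = 0.2600 m
S_min ≈ 0.0020+0.0008+0.1467+0.2600  ⇒  S_min = 819/2000 m

S_min = 819/2000 m = 0.4095 m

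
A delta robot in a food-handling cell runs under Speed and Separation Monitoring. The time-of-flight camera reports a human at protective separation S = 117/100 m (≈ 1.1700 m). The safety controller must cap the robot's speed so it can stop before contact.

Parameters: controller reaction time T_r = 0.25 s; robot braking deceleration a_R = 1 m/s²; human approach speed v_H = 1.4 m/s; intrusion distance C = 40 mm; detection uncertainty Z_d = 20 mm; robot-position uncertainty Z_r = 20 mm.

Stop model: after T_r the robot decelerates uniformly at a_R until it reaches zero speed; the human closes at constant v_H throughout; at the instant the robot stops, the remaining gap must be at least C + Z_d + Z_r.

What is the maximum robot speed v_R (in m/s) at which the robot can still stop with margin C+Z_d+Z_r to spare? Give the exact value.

at the boundary: (1/2)·v² + (33/20)·v + (-37/50) = 0
  disc = (33/20)² − 4·(1/2)·(-37/50) = 1681/400 ; √disc = 41/20
  v_R = (−(33/20) + 41/20) / (2·(1/2)) = 2/5 m/s
check:
T_s = v_R/a_R = (2/5)/1 = 0.4000 s
reaction-phase robot travel = 0.4000·0.2500 = 0.1000 m
braking distance = 0.4000²/(2·1.0000) = 0.0800 m
person approaches 1.4000·(0.2500+0.4000) = 0.9100 m
C+Z_d+Z_r = 0.0400+0.0200+0.0200 = 0.0800 m
sum ≈ 0.1000+0.0800+0.9100+0.0800 ≈ 1.1700 m = S ✓

v_R_max = 2/5 m/s = 0.4000 m/s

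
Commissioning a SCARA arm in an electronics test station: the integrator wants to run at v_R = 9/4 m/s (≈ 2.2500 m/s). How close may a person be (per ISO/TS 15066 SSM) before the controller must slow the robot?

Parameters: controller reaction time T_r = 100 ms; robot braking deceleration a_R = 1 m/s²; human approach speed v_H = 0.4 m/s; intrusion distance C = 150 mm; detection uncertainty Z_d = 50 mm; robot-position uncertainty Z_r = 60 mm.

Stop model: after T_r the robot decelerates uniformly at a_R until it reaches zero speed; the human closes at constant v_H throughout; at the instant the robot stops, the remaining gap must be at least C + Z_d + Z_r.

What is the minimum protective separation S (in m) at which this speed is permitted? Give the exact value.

stop time T_s = (9/4)/1 = 2.2500 s
robot in T_r: 2.2500·0.1000 = 0.2250 m
robot under decel: 2.2500²/(2·1.0000) = 2.5312 m
human over T_r+T_s: 0.4000·(0.1000+2.2500) = 0.9400 m
margins: 0.1500+0.0500+0.0600 = 0.2600 m
S_min ≈ 0.2250+2.5312+0.9400+0.2600  ⇒  S_min = 633/160 m

S_min = 633/160 m = 3.9562 m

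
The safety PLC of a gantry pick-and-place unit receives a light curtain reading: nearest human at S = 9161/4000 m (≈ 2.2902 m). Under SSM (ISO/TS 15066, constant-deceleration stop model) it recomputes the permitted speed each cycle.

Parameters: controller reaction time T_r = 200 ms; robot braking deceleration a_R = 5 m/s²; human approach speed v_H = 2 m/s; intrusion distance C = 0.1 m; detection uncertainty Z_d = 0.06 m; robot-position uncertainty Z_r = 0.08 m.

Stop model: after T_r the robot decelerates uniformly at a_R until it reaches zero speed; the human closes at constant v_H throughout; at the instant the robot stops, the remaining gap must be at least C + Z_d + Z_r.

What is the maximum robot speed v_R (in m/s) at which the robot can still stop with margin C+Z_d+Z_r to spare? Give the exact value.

v_R_max = 41/20 m/s = 2.0500 m/s

at the boundary: (1/10)·v² + (3/5)·v + (-6601/4000) = 0
  disc = (3/5)² − 4·(1/10)·(-6601/4000) = 10201/10000 ; √disc = 101/100
  v_R = (−(3/5) + 101/100) / (2·(1/10)) = 41/20 m/s
check:
stop time T_s = (41/20)/5 = 0.4100 s
robot in T_r: 2.0500·0.2000 = 0.4100 m
robot under decel: 2.0500²/(2·5.0000) = 0.4203 m
human over T_r+T_s: 2.0000·(0.2000+0.4100) = 1.2200 m
residual clearance needed = 0.1000+0.0600+0.0800 = 0.2400 m
sum ≈ 0.4100+0.4203+1.2200+0.2400 ≈ 2.2902 m = S ✓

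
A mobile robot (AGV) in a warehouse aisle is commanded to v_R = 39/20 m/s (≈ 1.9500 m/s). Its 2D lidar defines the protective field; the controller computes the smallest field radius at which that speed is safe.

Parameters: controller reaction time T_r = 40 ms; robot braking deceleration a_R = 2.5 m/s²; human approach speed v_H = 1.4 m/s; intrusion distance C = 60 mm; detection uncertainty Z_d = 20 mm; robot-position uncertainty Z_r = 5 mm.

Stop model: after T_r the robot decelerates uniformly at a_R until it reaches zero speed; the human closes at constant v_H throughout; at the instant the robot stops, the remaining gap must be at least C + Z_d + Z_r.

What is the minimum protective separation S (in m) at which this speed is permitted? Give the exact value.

S_min = 4143/2000 m = 2.0715 m

stop time T_s = (39/20)/(5/2) = 0.7800 s
robot covers v_R·T_r = 1.9500·0.0400 = 0.0780 m before braking
robot covers 1.9500·0.7800 − ½·2.5000·0.7800² = 0.7605 m while stopping
human closes 1.4000·0.8200 = 1.1480 m
C+Z_d+Z_r = 0.0600+0.0200+0.0050 = 0.0850 m
S_min ≈ 0.0780+0.7605+1.1480+0.0850  ⇒  S_min = 4143/2000 m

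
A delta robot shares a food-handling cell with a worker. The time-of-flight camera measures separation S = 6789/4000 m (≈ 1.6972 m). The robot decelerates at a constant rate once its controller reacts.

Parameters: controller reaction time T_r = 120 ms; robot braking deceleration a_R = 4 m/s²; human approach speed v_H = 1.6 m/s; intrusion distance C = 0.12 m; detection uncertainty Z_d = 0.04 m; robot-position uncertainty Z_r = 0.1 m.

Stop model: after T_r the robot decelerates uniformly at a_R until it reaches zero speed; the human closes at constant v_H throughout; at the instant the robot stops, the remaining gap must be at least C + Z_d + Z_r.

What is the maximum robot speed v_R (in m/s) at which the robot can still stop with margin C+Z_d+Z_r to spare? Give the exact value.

at the boundary: (1/8)·v² + (13/25)·v + (-4981/4000) = 0
  disc = (13/25)² − 4·(1/8)·(-4981/4000) = 35721/40000 ; √disc = 189/200
  v_R = (−(13/25) + 189/200) / (2·(1/8)) = 17/10 m/s
check:
braking lasts T_s = (17/10)/4 = 0.4250 s
reaction-phase robot travel = 1.7000·0.1200 = 0.2040 m
robot under decel: 1.7000²/(2·4.0000) = 0.3613 m
human over T_r+T_s: 1.6000·(0.1200+0.4250) = 0.8720 m
C+Z_d+Z_r = 0.1200+0.0400+0.1000 = 0.2600 m
sum ≈ 0.2040+0.3613+0.8720+0.2600 ≈ 1.6972 m = S ✓

v_R_max = 17/10 m/s = 1.7000 m/s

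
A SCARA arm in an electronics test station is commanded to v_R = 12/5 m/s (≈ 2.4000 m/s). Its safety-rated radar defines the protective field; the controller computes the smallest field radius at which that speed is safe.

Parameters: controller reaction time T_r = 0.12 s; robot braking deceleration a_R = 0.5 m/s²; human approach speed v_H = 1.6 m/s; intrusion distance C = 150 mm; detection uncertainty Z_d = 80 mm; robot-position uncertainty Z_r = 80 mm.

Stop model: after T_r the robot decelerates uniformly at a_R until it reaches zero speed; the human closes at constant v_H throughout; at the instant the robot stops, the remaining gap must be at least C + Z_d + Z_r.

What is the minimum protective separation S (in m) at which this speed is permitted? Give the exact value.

stop time T_s = (12/5)/(1/2) = 4.8000 s
robot in T_r: 2.4000·0.1200 = 0.2880 m
robot covers 2.4000·4.8000 − ½·0.5000·4.8000² = 5.7600 m while stopping
human over T_r+T_s: 1.6000·(0.1200+4.8000) = 7.8720 m
residual clearance needed = 0.1500+0.0800+0.0800 = 0.3100 m
S_min ≈ 0.2880+5.7600+7.8720+0.3100  ⇒  S_min = 1423/100 m

S_min = 1423/100 m = 14.2300 m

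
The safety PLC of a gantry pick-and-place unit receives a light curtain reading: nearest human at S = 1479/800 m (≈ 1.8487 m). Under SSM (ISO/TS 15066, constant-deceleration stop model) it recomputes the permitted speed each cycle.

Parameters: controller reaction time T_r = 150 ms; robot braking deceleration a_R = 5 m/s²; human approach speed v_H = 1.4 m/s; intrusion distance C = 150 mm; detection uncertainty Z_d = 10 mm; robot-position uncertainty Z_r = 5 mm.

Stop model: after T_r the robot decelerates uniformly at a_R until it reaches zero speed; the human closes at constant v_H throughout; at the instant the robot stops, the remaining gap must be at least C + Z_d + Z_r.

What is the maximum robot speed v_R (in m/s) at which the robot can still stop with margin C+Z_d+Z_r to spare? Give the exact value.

v_R_max = 9/4 m/s = 2.2500 m/s

collect terms ⇒ (1/10)·v_R² + (43/100)·v_R + (-1179/800) = 0
  disc = (43/100)² − 4·(1/10)·(-1179/800) = 484/625 ; √disc = 22/25
  v_R = (−(43/100) + 22/25) / (2·(1/10)) = 9/4 m/s
check:
braking lasts T_s = (9/4)/5 = 0.4500 s
robot covers v_R·T_r = 2.2500·0.1500 = 0.3375 m before braking
robot under decel: 2.2500²/(2·5.0000) = 0.5062 m
person approaches 1.4000·(0.1500+0.4500) = 0.8400 m
residual clearance needed = 0.1500+0.0100+0.0050 = 0.1650 m
sum ≈ 0.3375+0.5062+0.8400+0.1650 ≈ 1.8487 m = S ✓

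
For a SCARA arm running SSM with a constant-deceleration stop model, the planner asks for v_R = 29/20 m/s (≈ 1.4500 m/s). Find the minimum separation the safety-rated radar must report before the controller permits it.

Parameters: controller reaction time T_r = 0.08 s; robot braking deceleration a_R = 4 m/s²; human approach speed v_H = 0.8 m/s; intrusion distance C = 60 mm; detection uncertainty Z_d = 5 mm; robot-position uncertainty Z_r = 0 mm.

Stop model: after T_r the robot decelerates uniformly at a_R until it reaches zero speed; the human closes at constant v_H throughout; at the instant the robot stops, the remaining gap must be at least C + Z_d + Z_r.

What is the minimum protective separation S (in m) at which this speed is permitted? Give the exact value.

S_min = 2553/3200 m = 0.7978 m

stop time T_s = (29/20)/4 = 0.3625 s
robot covers v_R·T_r = 1.4500·0.0800 = 0.1160 m before braking
robot covers 1.4500·0.3625 − ½·4.0000·0.3625² = 0.2628 m while stopping
human over T_r+T_s: 0.8000·(0.0800+0.3625) = 0.3540 m
residual clearance needed = 0.0600+0.0050+0.0000 = 0.0650 m
S_min ≈ 0.1160+0.2628+0.3540+0.0650  ⇒  S_min = 2553/3200 m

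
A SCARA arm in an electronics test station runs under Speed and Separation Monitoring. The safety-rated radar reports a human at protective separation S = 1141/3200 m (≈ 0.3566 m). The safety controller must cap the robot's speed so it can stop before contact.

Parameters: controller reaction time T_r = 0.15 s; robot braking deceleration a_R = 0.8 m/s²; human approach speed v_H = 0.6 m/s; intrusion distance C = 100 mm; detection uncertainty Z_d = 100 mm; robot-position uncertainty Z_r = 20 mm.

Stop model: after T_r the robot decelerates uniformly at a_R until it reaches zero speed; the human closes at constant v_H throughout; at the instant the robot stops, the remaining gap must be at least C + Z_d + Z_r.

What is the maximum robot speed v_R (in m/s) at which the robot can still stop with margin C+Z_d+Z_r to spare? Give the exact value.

v_R_max = 1/20 m/s = 0.0500 m/s

collect terms ⇒ (5/8)·v_R² + (9/10)·v_R + (-149/3200) = 0
  disc = (9/10)² − 4·(5/8)·(-149/3200) = 5929/6400 ; √disc = 77/80
  v_R = (−(9/10) + 77/80) / (2·(5/8)) = 1/20 m/s
check:
T_s = v_R/a_R = (1/20)/(4/5) = 0.0625 s
reaction-phase robot travel = 0.0500·0.1500 = 0.0075 m
robot under decel: 0.0500²/(2·0.8000) = 0.0016 m
person approaches 0.6000·(0.1500+0.0625) = 0.1275 m
residual clearance needed = 0.1000+0.1000+0.0200 = 0.2200 m
sum ≈ 0.0075+0.0016+0.1275+0.2200 ≈ 0.3566 m = S ✓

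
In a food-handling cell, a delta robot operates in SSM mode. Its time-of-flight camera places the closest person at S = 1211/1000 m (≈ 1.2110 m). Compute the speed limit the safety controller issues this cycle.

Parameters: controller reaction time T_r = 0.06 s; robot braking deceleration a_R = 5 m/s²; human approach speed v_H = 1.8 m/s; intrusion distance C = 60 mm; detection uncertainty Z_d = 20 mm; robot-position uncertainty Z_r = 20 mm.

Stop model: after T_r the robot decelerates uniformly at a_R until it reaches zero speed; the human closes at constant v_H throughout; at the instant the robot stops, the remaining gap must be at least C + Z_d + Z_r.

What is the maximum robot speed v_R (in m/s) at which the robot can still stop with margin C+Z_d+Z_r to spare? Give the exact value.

v_R_max = 17/10 m/s = 1.7000 m/s

collect terms ⇒ (1/10)·v_R² + (21/50)·v_R + (-1003/1000) = 0
  disc = (21/50)² − 4·(1/10)·(-1003/1000) = 361/625 ; √disc = 19/25
  v_R = (−(21/50) + 19/25) / (2·(1/10)) = 17/10 m/s
check:
braking lasts T_s = (17/10)/5 = 0.3400 s
reaction-phase robot travel = 1.7000·0.0600 = 0.1020 m
robot covers 1.7000·0.3400 − ½·5.0000·0.3400² = 0.2890 m while stopping
human closes 1.8000·0.4000 = 0.7200 m
margins: 0.0600+0.0200+0.0200 = 0.1000 m
sum ≈ 0.1020+0.2890+0.7200+0.1000 ≈ 1.2110 m = S ✓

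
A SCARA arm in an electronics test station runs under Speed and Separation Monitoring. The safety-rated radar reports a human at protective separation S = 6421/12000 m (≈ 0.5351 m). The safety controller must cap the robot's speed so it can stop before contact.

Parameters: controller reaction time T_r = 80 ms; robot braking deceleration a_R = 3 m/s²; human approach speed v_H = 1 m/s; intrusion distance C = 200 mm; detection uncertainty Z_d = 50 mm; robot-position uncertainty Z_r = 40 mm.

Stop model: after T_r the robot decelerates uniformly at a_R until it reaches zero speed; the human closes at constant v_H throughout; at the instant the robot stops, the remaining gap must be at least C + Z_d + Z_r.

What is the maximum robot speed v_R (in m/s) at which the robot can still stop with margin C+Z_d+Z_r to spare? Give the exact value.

at the boundary: (1/6)·v² + (31/75)·v + (-1981/12000) = 0
  disc = (31/75)² − 4·(1/6)·(-1981/12000) = 2809/10000 ; √disc = 53/100
  v_R = (−(31/75) + 53/100) / (2·(1/6)) = 7/20 m/s
check:
braking lasts T_s = (7/20)/3 = 0.1167 s
robot in T_r: 0.3500·0.0800 = 0.0280 m
robot under decel: 0.3500²/(2·3.0000) = 0.0204 m
person approaches 1.0000·(0.0800+0.1167) = 0.1967 m
C+Z_d+Z_r = 0.2000+0.0500+0.0400 = 0.2900 m
sum ≈ 0.0280+0.0204+0.1967+0.2900 ≈ 0.5351 m = S ✓

v_R_max = 7/20 m/s = 0.3500 m/s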